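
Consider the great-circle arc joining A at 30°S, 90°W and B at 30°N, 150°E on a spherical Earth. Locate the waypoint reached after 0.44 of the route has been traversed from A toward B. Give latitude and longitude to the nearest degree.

Convert each endpoint to a unit vector on the sphere (x = cos φ cos λ, y = cos φ sin λ, z = sin φ).
The central angle between the endpoints is δ = arccos(p₁·p₂) ≈ 2.246 rad (128.7°).
Interpolate at f = 0.44 with slerp weights a = sin((1−f)δ)/sin δ ≈ 1.219, b = sin(fδ)/sin δ ≈ 1.070.
p = a·p₁ + b·p₂ ≈ (-0.802, -0.592, -0.075); φ = arcsin(p_z) ≈ -4.27°, λ = atan2(p_y, p_x) ≈ -143.56°.

≈ 4°S, 144°W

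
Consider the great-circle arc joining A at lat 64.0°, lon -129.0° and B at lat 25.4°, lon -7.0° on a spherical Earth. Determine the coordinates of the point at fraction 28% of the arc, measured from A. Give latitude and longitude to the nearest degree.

≈ lat 69°, lon -72°

Write both endpoints as unit vectors p₁, p₂ with components (cos φ cos λ, cos φ sin λ, sin φ).
The central angle between the endpoints is δ = arccos(p₁·p₂) ≈ 1.394 rad (79.9°).
Interpolate at f = 0.28 with slerp weights a = sin((1−f)δ)/sin δ ≈ 0.857, b = sin(fδ)/sin δ ≈ 0.387.
p = a·p₁ + b·p₂ ≈ (0.110, -0.334, 0.936); φ = arcsin(p_z) ≈ 69.38°, λ = atan2(p_y, p_x) ≈ -71.77°.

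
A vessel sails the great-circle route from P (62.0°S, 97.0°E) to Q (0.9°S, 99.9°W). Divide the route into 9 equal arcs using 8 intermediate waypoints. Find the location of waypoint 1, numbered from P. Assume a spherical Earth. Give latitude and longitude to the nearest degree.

≈ (74°S, 112°E)

The haversine formula gives a central angle δ ≈ 2.021 rad (115.8°) between the endpoints.
Interpolate at f = 1/9 with slerp weights a = sin((1−f)δ)/sin δ ≈ 1.083, b = sin(fδ)/sin δ ≈ 0.247.
p = a·p₁ + b·p₂ ≈ (-0.104, 0.261, -0.960); φ = arcsin(p_z) ≈ -73.68°, λ = atan2(p_y, p_x) ≈ 111.83°.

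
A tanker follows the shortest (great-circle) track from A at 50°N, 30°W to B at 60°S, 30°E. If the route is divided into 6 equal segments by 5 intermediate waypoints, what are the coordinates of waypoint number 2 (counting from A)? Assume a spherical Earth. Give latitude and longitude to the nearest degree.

The haversine formula gives a central angle δ ≈ 2.098 rad (120.2°) between the endpoints.
Interpolate at f = 2/6 with slerp weights a = sin((1−f)δ)/sin δ ≈ 1.140, b = sin(fδ)/sin δ ≈ 0.745.
p = a·p₁ + b·p₂ ≈ (0.957, -0.180, 0.228); φ = arcsin(p_z) ≈ 13.19°, λ = atan2(p_y, p_x) ≈ -10.66°.

≈ 13°N, 11°W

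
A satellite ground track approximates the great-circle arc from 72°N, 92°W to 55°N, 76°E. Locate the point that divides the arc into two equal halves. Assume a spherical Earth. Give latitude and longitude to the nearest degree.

Write both endpoints as unit vectors p₁, p₂ with components (cos φ cos λ, cos φ sin λ, sin φ).
The central angle between the endpoints is δ = arccos(p₁·p₂) ≈ 0.920 rad (52.7°).
Interpolate at f = 1/2 with slerp weights a = sin((1−f)δ)/sin δ ≈ 0.558, b = sin(fδ)/sin δ ≈ 0.558.
p = a·p₁ + b·p₂ ≈ (0.071, 0.138, 0.988); φ = arcsin(p_z) ≈ 81.05°, λ = atan2(p_y, p_x) ≈ 62.68°.

≈ 81°N, 63°E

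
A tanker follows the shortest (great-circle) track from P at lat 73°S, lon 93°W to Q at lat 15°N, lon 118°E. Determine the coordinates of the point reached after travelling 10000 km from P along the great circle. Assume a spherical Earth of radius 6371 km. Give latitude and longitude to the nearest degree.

Write both endpoints as unit vectors p₁, p₂ with components (cos φ cos λ, cos φ sin λ, sin φ).
The central angle between the endpoints is δ = arccos(p₁·p₂) ≈ 2.082 rad (119.3°). The total great-circle distance is δ·R ≈ 2.082 × 6371 ≈ 13267 km, so the target fraction is f = 10000/13267 ≈ 0.754.
Interpolate at f ≈ 0.754 with slerp weights a = sin((1−f)δ)/sin δ ≈ 0.563, b = sin(fδ)/sin δ ≈ 1.147.
p = a·p₁ + b·p₂ ≈ (-0.529, 0.814, -0.241); φ = arcsin(p_z) ≈ -13.96°, λ = atan2(p_y, p_x) ≈ 123.01°.

≈ lat 14°S, lon 123°E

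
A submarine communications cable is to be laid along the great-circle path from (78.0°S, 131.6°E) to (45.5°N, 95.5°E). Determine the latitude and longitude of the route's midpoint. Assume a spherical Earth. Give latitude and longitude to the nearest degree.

≈ (17°S, 104°E)

Write both endpoints as unit vectors p₁, p₂ with components (cos φ cos λ, cos φ sin λ, sin φ).
The central angle between the endpoints is δ = arccos(p₁·p₂) ≈ 2.189 rad (125.4°).
Interpolate at f = 1/2 with slerp weights a = sin((1−f)δ)/sin δ ≈ 1.091, b = sin(fδ)/sin δ ≈ 1.091.
p = a·p₁ + b·p₂ ≈ (-0.224, 0.931, -0.289); φ = arcsin(p_z) ≈ -16.80°, λ = atan2(p_y, p_x) ≈ 103.52°.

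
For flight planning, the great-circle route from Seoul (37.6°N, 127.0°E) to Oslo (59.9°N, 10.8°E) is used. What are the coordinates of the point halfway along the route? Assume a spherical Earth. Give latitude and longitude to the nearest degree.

≈ (64°N, 89°E)

Convert each endpoint to a unit vector on the sphere (x = cos φ cos λ, y = cos φ sin λ, z = sin φ).
The central angle between the endpoints is δ = arccos(p₁·p₂) ≈ 1.211 rad (69.4°).
Interpolate at f = 1/2 with slerp weights a = sin((1−f)δ)/sin δ ≈ 0.608, b = sin(fδ)/sin δ ≈ 0.608.
p = a·p₁ + b·p₂ ≈ (0.010, 0.442, 0.897); φ = arcsin(p_z) ≈ 63.77°, λ = atan2(p_y, p_x) ≈ 88.75°.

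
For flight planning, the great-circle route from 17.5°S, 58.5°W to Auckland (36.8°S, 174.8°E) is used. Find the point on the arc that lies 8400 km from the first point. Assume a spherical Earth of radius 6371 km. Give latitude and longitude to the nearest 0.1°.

≈ 49.7°S, 146.6°W

From cos δ = sin φ₁ sin φ₂ + cos φ₁ cos φ₂ cos Δλ, the central angle is δ ≈ 1.851 rad (106.0°). The total great-circle distance is δ·R ≈ 1.851 × 6371 ≈ 11791 km, so the target fraction is f = 8400/11791 ≈ 0.712.
Interpolate at f ≈ 0.712 with slerp weights a = sin((1−f)δ)/sin δ ≈ 0.528, b = sin(fδ)/sin δ ≈ 1.008.
p = a·p₁ + b·p₂ ≈ (-0.540, -0.356, -0.762); φ = arcsin(p_z) ≈ -49.67°, λ = atan2(p_y, p_x) ≈ -146.60°.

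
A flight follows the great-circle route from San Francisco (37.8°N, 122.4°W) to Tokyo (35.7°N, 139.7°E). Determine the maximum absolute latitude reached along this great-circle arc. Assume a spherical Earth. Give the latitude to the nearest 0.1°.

≈ 48.7°N

The great circle lies in the plane with unit normal n̂ = (p₁ × p₂)/|p₁ × p₂|.
Here n̂_z ≈ -0.660; the vertex latitude is φ_max = arccos|n̂_z| ≈ 48.7°.
Check via Clairaut: cos φ_max = |cos φ₁| · sin C = cos(37.8°)·sin(56.6°) ≈ 0.660, again giving ≈ 48.7°.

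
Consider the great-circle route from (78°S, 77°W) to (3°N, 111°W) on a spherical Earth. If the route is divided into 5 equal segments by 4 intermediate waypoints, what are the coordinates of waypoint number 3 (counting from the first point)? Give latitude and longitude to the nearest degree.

From cos δ = sin φ₁ sin φ₂ + cos φ₁ cos φ₂ cos Δλ, the central angle is δ ≈ 1.450 rad (83.1°).
Interpolate at f = 3/5 with slerp weights a = sin((1−f)δ)/sin δ ≈ 0.552, b = sin(fδ)/sin δ ≈ 0.770.
p = a·p₁ + b·p₂ ≈ (-0.250, -0.830, -0.500); φ = arcsin(p_z) ≈ -29.97°, λ = atan2(p_y, p_x) ≈ -106.75°.

≈ (30°S, 107°W)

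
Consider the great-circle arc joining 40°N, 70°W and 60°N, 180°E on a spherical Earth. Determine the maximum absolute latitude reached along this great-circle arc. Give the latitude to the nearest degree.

The great circle lies in the plane with unit normal n̂ = (p₁ × p₂)/|p₁ × p₂|.
Here n̂_z ≈ -0.398; the vertex latitude is φ_max = arccos|n̂_z| ≈ 66.6°.
Check via Clairaut: cos φ_max = |cos φ₁| · sin C = cos(40.0°)·sin(31.3°) ≈ 0.398, again giving ≈ 66.6°.

≈ 67°N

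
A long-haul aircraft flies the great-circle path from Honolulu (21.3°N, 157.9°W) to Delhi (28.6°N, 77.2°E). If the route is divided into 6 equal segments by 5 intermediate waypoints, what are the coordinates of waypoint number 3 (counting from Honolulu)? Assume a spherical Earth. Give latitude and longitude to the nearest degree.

Convert each endpoint to a unit vector on the sphere (x = cos φ cos λ, y = cos φ sin λ, z = sin φ).
The central angle between the endpoints is δ = arccos(p₁·p₂) ≈ 1.869 rad (107.1°).
Interpolate at f = 3/6 with slerp weights a = sin((1−f)δ)/sin δ ≈ 0.842, b = sin(fδ)/sin δ ≈ 0.842.
p = a·p₁ + b·p₂ ≈ (-0.563, 0.426, 0.709); φ = arcsin(p_z) ≈ 45.12°, λ = atan2(p_y, p_x) ≈ 142.91°.

≈ 45°N, 143°E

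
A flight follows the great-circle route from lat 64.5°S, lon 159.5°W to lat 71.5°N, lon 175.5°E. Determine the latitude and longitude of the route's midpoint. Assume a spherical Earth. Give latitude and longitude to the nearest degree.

≈ lat 4°N, lon 170°W

The haversine formula gives a central angle δ ≈ 2.392 rad (137.1°) between the endpoints.
Interpolate at f = 1/2 with slerp weights a = sin((1−f)δ)/sin δ ≈ 1.366, b = sin(fδ)/sin δ ≈ 1.366.
p = a·p₁ + b·p₂ ≈ (-0.983, -0.172, 0.062); φ = arcsin(p_z) ≈ 3.58°, λ = atan2(p_y, p_x) ≈ -170.08°.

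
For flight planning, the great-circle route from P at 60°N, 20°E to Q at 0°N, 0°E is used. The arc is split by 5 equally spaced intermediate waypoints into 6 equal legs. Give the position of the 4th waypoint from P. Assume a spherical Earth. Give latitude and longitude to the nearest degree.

The haversine formula gives a central angle δ ≈ 1.082 rad (62.0°) between the endpoints.
Interpolate at f = 4/6 with slerp weights a = sin((1−f)δ)/sin δ ≈ 0.400, b = sin(fδ)/sin δ ≈ 0.748.
p = a·p₁ + b·p₂ ≈ (0.936, 0.068, 0.346); φ = arcsin(p_z) ≈ 20.25°, λ = atan2(p_y, p_x) ≈ 4.18°.

≈ 20°N, 4°E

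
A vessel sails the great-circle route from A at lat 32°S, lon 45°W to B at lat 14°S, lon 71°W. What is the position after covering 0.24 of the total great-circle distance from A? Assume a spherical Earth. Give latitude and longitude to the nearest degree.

Write both endpoints as unit vectors p₁, p₂ with components (cos φ cos λ, cos φ sin λ, sin φ).
The central angle between the endpoints is δ = arccos(p₁·p₂) ≈ 0.520 rad (29.8°).
Interpolate at f = 0.24 with slerp weights a = sin((1−f)δ)/sin δ ≈ 0.775, b = sin(fδ)/sin δ ≈ 0.251.
p = a·p₁ + b·p₂ ≈ (0.544, -0.694, -0.471); φ = arcsin(p_z) ≈ -28.11°, λ = atan2(p_y, p_x) ≈ -51.94°.

≈ lat 28°S, lon 52°W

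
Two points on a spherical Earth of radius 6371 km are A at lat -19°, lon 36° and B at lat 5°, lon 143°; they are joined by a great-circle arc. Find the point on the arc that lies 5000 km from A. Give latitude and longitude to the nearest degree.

Write both endpoints as unit vectors p₁, p₂ with components (cos φ cos λ, cos φ sin λ, sin φ).
The central angle between the endpoints is δ = arccos(p₁·p₂) ≈ 1.879 rad (107.7°). The total great-circle distance is δ·R ≈ 1.879 × 6371 ≈ 11974 km, so the target fraction is f = 5000/11974 ≈ 0.418.
Interpolate at f ≈ 0.418 with slerp weights a = sin((1−f)δ)/sin δ ≈ 0.933, b = sin(fδ)/sin δ ≈ 0.742.
p = a·p₁ + b·p₂ ≈ (0.123, 0.963, -0.239); φ = arcsin(p_z) ≈ -13.83°, λ = atan2(p_y, p_x) ≈ 82.70°.

≈ lat -14°, lon 83°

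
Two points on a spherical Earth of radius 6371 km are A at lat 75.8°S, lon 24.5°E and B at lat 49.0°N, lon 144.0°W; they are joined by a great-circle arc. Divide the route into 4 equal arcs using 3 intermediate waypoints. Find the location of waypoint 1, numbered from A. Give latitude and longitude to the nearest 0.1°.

Convert each endpoint to a unit vector on the sphere (x = cos φ cos λ, y = cos φ sin λ, z = sin φ).
The central angle between the endpoints is δ = arccos(p₁·p₂) ≈ 2.667 rad (152.8°).
Interpolate at f = 1/4 with slerp weights a = sin((1−f)δ)/sin δ ≈ 1.989, b = sin(fδ)/sin δ ≈ 1.352.
p = a·p₁ + b·p₂ ≈ (-0.274, -0.319, -0.907); φ = arcsin(p_z) ≈ -65.12°, λ = atan2(p_y, p_x) ≈ -130.63°.

≈ lat 65.1°S, lon 130.6°W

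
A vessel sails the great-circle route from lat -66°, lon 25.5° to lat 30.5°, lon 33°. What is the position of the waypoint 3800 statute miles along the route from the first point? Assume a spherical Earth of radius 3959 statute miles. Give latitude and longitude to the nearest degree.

Convert each endpoint to a unit vector on the sphere (x = cos φ cos λ, y = cos φ sin λ, z = sin φ).
The central angle between the endpoints is δ = arccos(p₁·p₂) ≈ 1.687 rad (96.7°). The total great-circle distance is δ·R ≈ 1.687 × 3959 ≈ 6680 mi, so the target fraction is f = 3800/6680 ≈ 0.569.
Interpolate at f ≈ 0.569 with slerp weights a = sin((1−f)δ)/sin δ ≈ 0.669, b = sin(fδ)/sin δ ≈ 0.825.
p = a·p₁ + b·p₂ ≈ (0.842, 0.504, -0.193); φ = arcsin(p_z) ≈ -11.13°, λ = atan2(p_y, p_x) ≈ 30.92°.

≈ lat -11°, lon 31°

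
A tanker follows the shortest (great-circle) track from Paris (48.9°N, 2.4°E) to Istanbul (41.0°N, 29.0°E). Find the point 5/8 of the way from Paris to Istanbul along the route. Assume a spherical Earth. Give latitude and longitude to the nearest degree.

≈ 45°N, 20°E

Convert each endpoint to a unit vector on the sphere (x = cos φ cos λ, y = cos φ sin λ, z = sin φ).
The central angle between the endpoints is δ = arccos(p₁·p₂) ≈ 0.354 rad (20.3°).
Interpolate at f = 5/8 with slerp weights a = sin((1−f)δ)/sin δ ≈ 0.382, b = sin(fδ)/sin δ ≈ 0.633.
p = a·p₁ + b·p₂ ≈ (0.669, 0.242, 0.703); φ = arcsin(p_z) ≈ 44.67°, λ = atan2(p_y, p_x) ≈ 19.91°.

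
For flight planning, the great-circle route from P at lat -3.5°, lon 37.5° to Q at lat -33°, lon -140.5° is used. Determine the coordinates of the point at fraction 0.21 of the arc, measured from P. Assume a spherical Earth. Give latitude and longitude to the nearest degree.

≈ lat -34°, lon 36°

Write both endpoints as unit vectors p₁, p₂ with components (cos φ cos λ, cos φ sin λ, sin φ).
The central angle between the endpoints is δ = arccos(p₁·p₂) ≈ 2.504 rad (143.5°).
Interpolate at f = 0.21 with slerp weights a = sin((1−f)δ)/sin δ ≈ 1.542, b = sin(fδ)/sin δ ≈ 0.843.
p = a·p₁ + b·p₂ ≈ (0.676, 0.487, -0.553); φ = arcsin(p_z) ≈ -33.58°, λ = atan2(p_y, p_x) ≈ 35.80°.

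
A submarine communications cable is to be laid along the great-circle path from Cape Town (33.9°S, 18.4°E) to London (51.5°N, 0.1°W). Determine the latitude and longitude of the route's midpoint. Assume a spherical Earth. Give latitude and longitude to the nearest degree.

≈ (9°N, 10°E)

Write both endpoints as unit vectors p₁, p₂ with components (cos φ cos λ, cos φ sin λ, sin φ).
The central angle between the endpoints is δ = arccos(p₁·p₂) ≈ 1.517 rad (86.9°).
Interpolate at f = 1/2 with slerp weights a = sin((1−f)δ)/sin δ ≈ 0.689, b = sin(fδ)/sin δ ≈ 0.689.
p = a·p₁ + b·p₂ ≈ (0.971, 0.180, 0.155); φ = arcsin(p_z) ≈ 8.91°, λ = atan2(p_y, p_x) ≈ 10.48°.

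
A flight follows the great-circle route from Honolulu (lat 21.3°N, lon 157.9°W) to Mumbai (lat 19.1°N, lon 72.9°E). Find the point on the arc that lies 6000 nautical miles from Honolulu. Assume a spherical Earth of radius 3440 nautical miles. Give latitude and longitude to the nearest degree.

The haversine formula gives a central angle δ ≈ 2.024 rad (115.9°) between the endpoints. The total great-circle distance is δ·R ≈ 2.024 × 3440 ≈ 6962 nmi, so the target fraction is f = 6000/6962 ≈ 0.862.
Interpolate at f ≈ 0.862 with slerp weights a = sin((1−f)δ)/sin δ ≈ 0.307, b = sin(fδ)/sin δ ≈ 1.095.
p = a·p₁ + b·p₂ ≈ (0.040, 0.882, 0.470); φ = arcsin(p_z) ≈ 28.03°, λ = atan2(p_y, p_x) ≈ 87.43°.

≈ lat 28°N, lon 87°E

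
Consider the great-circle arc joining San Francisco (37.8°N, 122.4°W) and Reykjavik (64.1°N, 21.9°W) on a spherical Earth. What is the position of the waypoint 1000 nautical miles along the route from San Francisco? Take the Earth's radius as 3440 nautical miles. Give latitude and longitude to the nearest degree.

Convert each endpoint to a unit vector on the sphere (x = cos φ cos λ, y = cos φ sin λ, z = sin φ).
The central angle between the endpoints is δ = arccos(p₁·p₂) ≈ 1.060 rad (60.8°). The total great-circle distance is δ·R ≈ 1.060 × 3440 ≈ 3648 nmi, so the target fraction is f = 1000/3648 ≈ 0.274.
Interpolate at f ≈ 0.274 with slerp weights a = sin((1−f)δ)/sin δ ≈ 0.798, b = sin(fδ)/sin δ ≈ 0.328.
p = a·p₁ + b·p₂ ≈ (-0.205, -0.586, 0.784); φ = arcsin(p_z) ≈ 51.66°, λ = atan2(p_y, p_x) ≈ -109.26°.

≈ 52°N, 109°W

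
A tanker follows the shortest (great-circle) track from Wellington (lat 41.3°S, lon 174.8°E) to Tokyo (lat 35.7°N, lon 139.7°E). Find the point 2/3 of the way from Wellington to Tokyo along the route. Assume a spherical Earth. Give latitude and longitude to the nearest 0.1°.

≈ lat 10.1°N, lon 151.6°E

Convert each endpoint to a unit vector on the sphere (x = cos φ cos λ, y = cos φ sin λ, z = sin φ).
The central angle between the endpoints is δ = arccos(p₁·p₂) ≈ 1.457 rad (83.5°).
Interpolate at f = 2/3 with slerp weights a = sin((1−f)δ)/sin δ ≈ 0.470, b = sin(fδ)/sin δ ≈ 0.831.
p = a·p₁ + b·p₂ ≈ (-0.866, 0.468, 0.175); φ = arcsin(p_z) ≈ 10.07°, λ = atan2(p_y, p_x) ≈ 151.59°.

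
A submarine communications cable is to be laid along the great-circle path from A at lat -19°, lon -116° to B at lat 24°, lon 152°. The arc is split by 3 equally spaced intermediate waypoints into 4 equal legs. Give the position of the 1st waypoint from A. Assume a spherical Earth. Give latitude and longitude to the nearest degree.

≈ lat -8°, lon -139°

From cos δ = sin φ₁ sin φ₂ + cos φ₁ cos φ₂ cos Δλ, the central angle is δ ≈ 1.734 rad (99.4°).
Interpolate at f = 1/4 with slerp weights a = sin((1−f)δ)/sin δ ≈ 0.977, b = sin(fδ)/sin δ ≈ 0.426.
p = a·p₁ + b·p₂ ≈ (-0.748, -0.647, -0.145); φ = arcsin(p_z) ≈ -8.33°, λ = atan2(p_y, p_x) ≈ -139.13°.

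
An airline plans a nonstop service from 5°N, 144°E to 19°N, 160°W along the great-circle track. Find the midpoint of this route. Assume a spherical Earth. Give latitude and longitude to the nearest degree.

The haversine formula gives a central angle δ ≈ 0.982 rad (56.3°) between the endpoints.
Interpolate at f = 1/2 with slerp weights a = sin((1−f)δ)/sin δ ≈ 0.567, b = sin(fδ)/sin δ ≈ 0.567.
p = a·p₁ + b·p₂ ≈ (-0.961, 0.149, 0.234); φ = arcsin(p_z) ≈ 13.53°, λ = atan2(p_y, p_x) ≈ 171.20°.

≈ 14°N, 171°E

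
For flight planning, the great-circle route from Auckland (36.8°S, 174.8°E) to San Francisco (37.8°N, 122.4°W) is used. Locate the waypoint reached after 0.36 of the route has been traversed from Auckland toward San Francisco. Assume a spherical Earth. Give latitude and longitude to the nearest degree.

≈ 10°S, 162°W

Convert each endpoint to a unit vector on the sphere (x = cos φ cos λ, y = cos φ sin λ, z = sin φ).
The central angle between the endpoints is δ = arccos(p₁·p₂) ≈ 1.649 rad (94.5°).
Interpolate at f = 0.36 with slerp weights a = sin((1−f)δ)/sin δ ≈ 0.873, b = sin(fδ)/sin δ ≈ 0.561.
p = a·p₁ + b·p₂ ≈ (-0.933, -0.311, -0.179); φ = arcsin(p_z) ≈ -10.31°, λ = atan2(p_y, p_x) ≈ -161.58°.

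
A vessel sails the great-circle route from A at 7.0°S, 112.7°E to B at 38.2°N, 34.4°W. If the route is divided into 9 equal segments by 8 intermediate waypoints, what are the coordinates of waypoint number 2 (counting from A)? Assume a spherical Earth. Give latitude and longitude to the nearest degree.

≈ 17°N, 93°E

Convert each endpoint to a unit vector on the sphere (x = cos φ cos λ, y = cos φ sin λ, z = sin φ).
The central angle between the endpoints is δ = arccos(p₁·p₂) ≈ 2.390 rad (136.9°).
Interpolate at f = 2/9 with slerp weights a = sin((1−f)δ)/sin δ ≈ 1.404, b = sin(fδ)/sin δ ≈ 0.741.
p = a·p₁ + b·p₂ ≈ (-0.057, 0.956, 0.287); φ = arcsin(p_z) ≈ 16.70°, λ = atan2(p_y, p_x) ≈ 93.41°.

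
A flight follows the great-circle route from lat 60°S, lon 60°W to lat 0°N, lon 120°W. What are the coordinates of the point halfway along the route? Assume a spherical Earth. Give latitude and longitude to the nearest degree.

Write both endpoints as unit vectors p₁, p₂ with components (cos φ cos λ, cos φ sin λ, sin φ).
The central angle between the endpoints is δ = arccos(p₁·p₂) ≈ 1.318 rad (75.5°).
Interpolate at f = 1/2 with slerp weights a = sin((1−f)δ)/sin δ ≈ 0.632, b = sin(fδ)/sin δ ≈ 0.632.
p = a·p₁ + b·p₂ ≈ (-0.158, -0.822, -0.548); φ = arcsin(p_z) ≈ -33.21°, λ = atan2(p_y, p_x) ≈ -100.89°.

≈ lat 33°S, lon 101°W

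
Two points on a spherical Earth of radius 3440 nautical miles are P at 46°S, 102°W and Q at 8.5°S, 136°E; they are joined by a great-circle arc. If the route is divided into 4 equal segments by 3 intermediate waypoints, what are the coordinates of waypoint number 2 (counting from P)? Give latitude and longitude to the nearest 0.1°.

Convert each endpoint to a unit vector on the sphere (x = cos φ cos λ, y = cos φ sin λ, z = sin φ).
The central angle between the endpoints is δ = arccos(p₁·p₂) ≈ 1.831 rad (104.9°).
Interpolate at f = 2/4 with slerp weights a = sin((1−f)δ)/sin δ ≈ 0.821, b = sin(fδ)/sin δ ≈ 0.821.
p = a·p₁ + b·p₂ ≈ (-0.702, 0.006, -0.712); φ = arcsin(p_z) ≈ -45.37°, λ = atan2(p_y, p_x) ≈ 179.49°.

≈ 45.4°S, 179.5°E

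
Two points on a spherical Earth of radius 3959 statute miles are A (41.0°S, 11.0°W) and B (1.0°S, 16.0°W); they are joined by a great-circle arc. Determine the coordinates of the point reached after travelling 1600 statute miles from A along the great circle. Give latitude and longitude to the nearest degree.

Write both endpoints as unit vectors p₁, p₂ with components (cos φ cos λ, cos φ sin λ, sin φ).
The central angle between the endpoints is δ = arccos(p₁·p₂) ≈ 0.703 rad (40.3°). The total great-circle distance is δ·R ≈ 0.703 × 3959 ≈ 2782 mi, so the target fraction is f = 1600/2782 ≈ 0.575.
Interpolate at f ≈ 0.575 with slerp weights a = sin((1−f)δ)/sin δ ≈ 0.455, b = sin(fδ)/sin δ ≈ 0.609.
p = a·p₁ + b·p₂ ≈ (0.922, -0.233, -0.309); φ = arcsin(p_z) ≈ -18.01°, λ = atan2(p_y, p_x) ≈ -14.20°.

≈ (18°S, 14°W)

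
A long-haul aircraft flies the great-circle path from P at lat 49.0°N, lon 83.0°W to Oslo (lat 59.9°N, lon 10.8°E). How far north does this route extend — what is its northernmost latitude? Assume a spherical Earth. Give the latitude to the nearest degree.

≈ 65°N

The great circle lies in the plane with unit normal n̂ = (p₁ × p₂)/|p₁ × p₂|.
Here n̂_z ≈ +0.423; the vertex latitude is φ_max = arccos|n̂_z| ≈ 65.0°.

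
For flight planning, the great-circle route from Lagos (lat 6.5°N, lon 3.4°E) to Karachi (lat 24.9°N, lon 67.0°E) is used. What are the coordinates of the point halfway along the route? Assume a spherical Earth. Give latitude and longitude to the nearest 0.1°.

≈ lat 18.3°N, lon 33.6°E

Convert each endpoint to a unit vector on the sphere (x = cos φ cos λ, y = cos φ sin λ, z = sin φ).
The central angle between the endpoints is δ = arccos(p₁·p₂) ≈ 1.106 rad (63.4°).
Interpolate at f = 1/2 with slerp weights a = sin((1−f)δ)/sin δ ≈ 0.588, b = sin(fδ)/sin δ ≈ 0.588.
p = a·p₁ + b·p₂ ≈ (0.791, 0.525, 0.314); φ = arcsin(p_z) ≈ 18.29°, λ = atan2(p_y, p_x) ≈ 33.58°.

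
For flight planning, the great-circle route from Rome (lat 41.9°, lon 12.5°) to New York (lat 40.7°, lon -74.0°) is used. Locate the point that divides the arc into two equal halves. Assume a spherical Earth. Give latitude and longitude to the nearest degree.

Convert each endpoint to a unit vector on the sphere (x = cos φ cos λ, y = cos φ sin λ, z = sin φ).
The central angle between the endpoints is δ = arccos(p₁·p₂) ≈ 1.082 rad (62.0°).
Interpolate at f = 1/2 with slerp weights a = sin((1−f)δ)/sin δ ≈ 0.583, b = sin(fδ)/sin δ ≈ 0.583.
p = a·p₁ + b·p₂ ≈ (0.546, -0.331, 0.770); φ = arcsin(p_z) ≈ 50.34°, λ = atan2(p_y, p_x) ≈ -31.25°.

≈ lat 50°, lon -31°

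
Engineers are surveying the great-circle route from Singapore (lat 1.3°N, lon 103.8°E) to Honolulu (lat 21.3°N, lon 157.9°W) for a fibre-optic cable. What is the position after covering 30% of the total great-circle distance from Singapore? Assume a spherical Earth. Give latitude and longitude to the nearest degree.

Convert each endpoint to a unit vector on the sphere (x = cos φ cos λ, y = cos φ sin λ, z = sin φ).
The central angle between the endpoints is δ = arccos(p₁·p₂) ≈ 1.697 rad (97.3°).
Interpolate at f = 0.30 with slerp weights a = sin((1−f)δ)/sin δ ≈ 0.935, b = sin(fδ)/sin δ ≈ 0.491.
p = a·p₁ + b·p₂ ≈ (-0.647, 0.736, 0.200); φ = arcsin(p_z) ≈ 11.52°, λ = atan2(p_y, p_x) ≈ 131.34°.

≈ lat 12°N, lon 131°E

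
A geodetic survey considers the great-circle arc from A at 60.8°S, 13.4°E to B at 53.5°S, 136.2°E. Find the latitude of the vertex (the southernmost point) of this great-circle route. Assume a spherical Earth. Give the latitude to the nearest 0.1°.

The great circle lies in the plane with unit normal n̂ = (p₁ × p₂)/|p₁ × p₂|.
Here n̂_z ≈ +0.291; the vertex latitude is φ_max = arccos|n̂_z| ≈ 73.1°.
Check via Clairaut: cos φ_max = |cos φ₁| · sin C = cos(60.8°)·sin(143.4°) ≈ 0.291, again giving ≈ 73.1°.

≈ 73.1°S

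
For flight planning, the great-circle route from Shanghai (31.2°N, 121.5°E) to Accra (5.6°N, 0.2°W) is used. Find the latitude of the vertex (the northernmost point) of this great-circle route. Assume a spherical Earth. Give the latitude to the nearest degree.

The great circle lies in the plane with unit normal n̂ = (p₁ × p₂)/|p₁ × p₂|.
Here n̂_z ≈ -0.789; the vertex latitude is φ_max = arccos|n̂_z| ≈ 37.9°.
Check via Clairaut: cos φ_max = |cos φ₁| · sin C = cos(31.2°)·sin(67.3°) ≈ 0.789, again giving ≈ 37.9°.

≈ 38°N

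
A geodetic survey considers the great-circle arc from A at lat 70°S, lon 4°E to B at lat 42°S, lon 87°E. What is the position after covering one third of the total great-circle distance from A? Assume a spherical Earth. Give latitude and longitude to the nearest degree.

≈ lat 67°S, lon 49°E

From cos δ = sin φ₁ sin φ₂ + cos φ₁ cos φ₂ cos Δλ, the central angle is δ ≈ 0.850 rad (48.7°).
Interpolate at f = 1/3 with slerp weights a = sin((1−f)δ)/sin δ ≈ 0.715, b = sin(fδ)/sin δ ≈ 0.372.
p = a·p₁ + b·p₂ ≈ (0.258, 0.293, -0.920); φ = arcsin(p_z) ≈ -67.00°, λ = atan2(p_y, p_x) ≈ 48.63°.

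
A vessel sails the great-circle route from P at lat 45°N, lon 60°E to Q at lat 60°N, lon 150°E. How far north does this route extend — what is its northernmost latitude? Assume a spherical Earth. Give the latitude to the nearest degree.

The great circle lies in the plane with unit normal n̂ = (p₁ × p₂)/|p₁ × p₂|.
Here n̂_z ≈ +0.447; the vertex latitude is φ_max = arccos|n̂_z| ≈ 63.4°.
Check via Clairaut: cos φ_max = |cos φ₁| · sin C = cos(45.0°)·sin(39.2°) ≈ 0.447, again giving ≈ 63.4°.

≈ 63°N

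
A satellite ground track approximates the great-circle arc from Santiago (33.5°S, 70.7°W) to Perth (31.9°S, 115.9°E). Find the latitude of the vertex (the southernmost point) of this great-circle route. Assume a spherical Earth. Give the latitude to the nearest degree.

The great circle lies in the plane with unit normal n̂ = (p₁ × p₂)/|p₁ × p₂|.
Here n̂_z ≈ -0.089; the vertex latitude is φ_max = arccos|n̂_z| ≈ 84.9°.
Check via Clairaut: cos φ_max = |cos φ₁| · sin C = cos(33.5°)·sin(173.9°) ≈ 0.089, again giving ≈ 84.9°.

≈ 85°S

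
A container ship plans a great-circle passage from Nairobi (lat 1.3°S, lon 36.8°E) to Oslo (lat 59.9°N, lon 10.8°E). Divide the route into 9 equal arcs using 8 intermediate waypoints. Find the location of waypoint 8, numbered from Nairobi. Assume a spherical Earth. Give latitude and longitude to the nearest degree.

Convert each endpoint to a unit vector on the sphere (x = cos φ cos λ, y = cos φ sin λ, z = sin φ).
The central angle between the endpoints is δ = arccos(p₁·p₂) ≈ 1.125 rad (64.5°).
Interpolate at f = 8/9 with slerp weights a = sin((1−f)δ)/sin δ ≈ 0.138, b = sin(fδ)/sin δ ≈ 0.933.
p = a·p₁ + b·p₂ ≈ (0.570, 0.170, 0.804); φ = arcsin(p_z) ≈ 53.49°, λ = atan2(p_y, p_x) ≈ 16.64°.

≈ lat 53°N, lon 17°E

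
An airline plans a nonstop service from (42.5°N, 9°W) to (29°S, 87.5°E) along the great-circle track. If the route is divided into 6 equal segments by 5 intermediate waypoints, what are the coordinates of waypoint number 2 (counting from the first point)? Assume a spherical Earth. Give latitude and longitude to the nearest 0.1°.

≈ (22.9°N, 30.2°E)

The haversine formula gives a central angle δ ≈ 1.983 rad (113.6°) between the endpoints.
Interpolate at f = 2/6 with slerp weights a = sin((1−f)δ)/sin δ ≈ 1.058, b = sin(fδ)/sin δ ≈ 0.670.
p = a·p₁ + b·p₂ ≈ (0.796, 0.463, 0.390); φ = arcsin(p_z) ≈ 22.94°, λ = atan2(p_y, p_x) ≈ 30.21°.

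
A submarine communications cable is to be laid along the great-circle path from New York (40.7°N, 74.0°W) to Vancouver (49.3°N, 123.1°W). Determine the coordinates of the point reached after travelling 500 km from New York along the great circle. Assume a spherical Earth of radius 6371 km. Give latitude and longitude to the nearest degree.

Convert each endpoint to a unit vector on the sphere (x = cos φ cos λ, y = cos φ sin λ, z = sin φ).
The central angle between the endpoints is δ = arccos(p₁·p₂) ≈ 0.613 rad (35.1°). The total great-circle distance is δ·R ≈ 0.613 × 6371 ≈ 3904 km, so the target fraction is f = 500/3904 ≈ 0.128.
Interpolate at f ≈ 0.128 with slerp weights a = sin((1−f)δ)/sin δ ≈ 0.885, b = sin(fδ)/sin δ ≈ 0.136.
p = a·p₁ + b·p₂ ≈ (0.136, -0.720, 0.681); φ = arcsin(p_z) ≈ 42.90°, λ = atan2(p_y, p_x) ≈ -79.26°.

≈ (43°N, 79°W)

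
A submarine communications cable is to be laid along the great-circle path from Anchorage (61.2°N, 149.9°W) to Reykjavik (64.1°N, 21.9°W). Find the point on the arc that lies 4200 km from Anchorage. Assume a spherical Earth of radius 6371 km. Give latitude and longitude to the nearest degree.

≈ 73°N, 41°W

Convert each endpoint to a unit vector on the sphere (x = cos φ cos λ, y = cos φ sin λ, z = sin φ).
The central angle between the endpoints is δ = arccos(p₁·p₂) ≈ 0.852 rad (48.8°). The total great-circle distance is δ·R ≈ 0.852 × 6371 ≈ 5426 km, so the target fraction is f = 4200/5426 ≈ 0.774.
Interpolate at f ≈ 0.774 with slerp weights a = sin((1−f)δ)/sin δ ≈ 0.254, b = sin(fδ)/sin δ ≈ 0.814.
p = a·p₁ + b·p₂ ≈ (0.224, -0.194, 0.955); φ = arcsin(p_z) ≈ 72.76°, λ = atan2(p_y, p_x) ≈ -40.90°.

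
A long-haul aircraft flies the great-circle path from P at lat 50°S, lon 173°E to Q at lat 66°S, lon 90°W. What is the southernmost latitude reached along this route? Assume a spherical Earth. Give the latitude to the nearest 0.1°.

The great circle lies in the plane with unit normal n̂ = (p₁ × p₂)/|p₁ × p₂|.
Here n̂_z ≈ +0.349; the vertex latitude is φ_max = arccos|n̂_z| ≈ 69.6°.
Check via Clairaut: cos φ_max = |cos φ₁| · sin C = cos(50.0°)·sin(147.1°) ≈ 0.349, again giving ≈ 69.6°.

≈ 69.6°S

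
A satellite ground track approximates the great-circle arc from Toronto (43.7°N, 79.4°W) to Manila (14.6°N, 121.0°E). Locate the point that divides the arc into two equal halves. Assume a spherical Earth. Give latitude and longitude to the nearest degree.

≈ 68°N, 162°E

Write both endpoints as unit vectors p₁, p₂ with components (cos φ cos λ, cos φ sin λ, sin φ).
The central angle between the endpoints is δ = arccos(p₁·p₂) ≈ 2.073 rad (118.8°).
Interpolate at f = 1/2 with slerp weights a = sin((1−f)δ)/sin δ ≈ 0.982, b = sin(fδ)/sin δ ≈ 0.982.
p = a·p₁ + b·p₂ ≈ (-0.359, 0.117, 0.926); φ = arcsin(p_z) ≈ 67.83°, λ = atan2(p_y, p_x) ≈ 161.98°.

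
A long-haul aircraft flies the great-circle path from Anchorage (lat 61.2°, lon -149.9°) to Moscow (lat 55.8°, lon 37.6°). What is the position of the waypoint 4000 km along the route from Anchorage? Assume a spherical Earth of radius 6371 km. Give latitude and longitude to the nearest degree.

Write both endpoints as unit vectors p₁, p₂ with components (cos φ cos λ, cos φ sin λ, sin φ).
The central angle between the endpoints is δ = arccos(p₁·p₂) ≈ 1.097 rad (62.9°). The total great-circle distance is δ·R ≈ 1.097 × 6371 ≈ 6989 km, so the target fraction is f = 4000/6989 ≈ 0.572.
Interpolate at f ≈ 0.572 with slerp weights a = sin((1−f)δ)/sin δ ≈ 0.508, b = sin(fδ)/sin δ ≈ 0.660.
p = a·p₁ + b·p₂ ≈ (0.082, 0.104, 0.991); φ = arcsin(p_z) ≈ 82.40°, λ = atan2(p_y, p_x) ≈ 51.57°.

≈ lat 82°, lon 52°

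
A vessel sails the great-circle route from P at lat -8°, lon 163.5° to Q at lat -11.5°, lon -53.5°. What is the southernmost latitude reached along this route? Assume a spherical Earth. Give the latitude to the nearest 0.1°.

≈ -28.5°

The great circle lies in the plane with unit normal n̂ = (p₁ × p₂)/|p₁ × p₂|.
Here n̂_z ≈ +0.879; the vertex latitude is φ_max = arccos|n̂_z| ≈ 28.5°.
Check via Clairaut: cos φ_max = |cos φ₁| · sin C = cos(8.0°)·sin(117.5°) ≈ 0.879, again giving ≈ 28.5°.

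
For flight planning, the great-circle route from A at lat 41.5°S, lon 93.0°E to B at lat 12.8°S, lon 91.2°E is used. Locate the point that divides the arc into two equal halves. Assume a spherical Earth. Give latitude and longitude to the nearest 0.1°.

≈ lat 27.2°S, lon 92.0°E

From cos δ = sin φ₁ sin φ₂ + cos φ₁ cos φ₂ cos Δλ, the central angle is δ ≈ 0.502 rad (28.7°).
Interpolate at f = 1/2 with slerp weights a = sin((1−f)δ)/sin δ ≈ 0.516, b = sin(fδ)/sin δ ≈ 0.516.
p = a·p₁ + b·p₂ ≈ (-0.031, 0.889, -0.456); φ = arcsin(p_z) ≈ -27.15°, λ = atan2(p_y, p_x) ≈ 91.98°.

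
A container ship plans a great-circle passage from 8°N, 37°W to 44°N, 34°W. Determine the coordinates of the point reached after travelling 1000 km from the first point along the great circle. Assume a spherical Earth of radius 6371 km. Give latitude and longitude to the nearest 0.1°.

≈ 17.0°N, 36.4°W

Convert each endpoint to a unit vector on the sphere (x = cos φ cos λ, y = cos φ sin λ, z = sin φ).
The central angle between the endpoints is δ = arccos(p₁·p₂) ≈ 0.630 rad (36.1°). The total great-circle distance is δ·R ≈ 0.630 × 6371 ≈ 4014 km, so the target fraction is f = 1000/4014 ≈ 0.249.
Interpolate at f ≈ 0.249 with slerp weights a = sin((1−f)δ)/sin δ ≈ 0.773, b = sin(fδ)/sin δ ≈ 0.265.
p = a·p₁ + b·p₂ ≈ (0.770, -0.568, 0.292); φ = arcsin(p_z) ≈ 16.97°, λ = atan2(p_y, p_x) ≈ -36.40°.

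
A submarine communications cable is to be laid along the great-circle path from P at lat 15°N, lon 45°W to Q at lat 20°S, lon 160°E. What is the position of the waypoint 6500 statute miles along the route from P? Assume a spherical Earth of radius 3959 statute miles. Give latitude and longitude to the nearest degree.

Write both endpoints as unit vectors p₁, p₂ with components (cos φ cos λ, cos φ sin λ, sin φ).
The central angle between the endpoints is δ = arccos(p₁·p₂) ≈ 2.717 rad (155.7°). The total great-circle distance is δ·R ≈ 2.717 × 3959 ≈ 10756 mi, so the target fraction is f = 6500/10756 ≈ 0.604.
Interpolate at f ≈ 0.604 with slerp weights a = sin((1−f)δ)/sin δ ≈ 2.135, b = sin(fδ)/sin δ ≈ 2.421.
p = a·p₁ + b·p₂ ≈ (-0.680, -0.680, -0.275); φ = arcsin(p_z) ≈ -15.99°, λ = atan2(p_y, p_x) ≈ -134.98°.

≈ lat 16°S, lon 135°W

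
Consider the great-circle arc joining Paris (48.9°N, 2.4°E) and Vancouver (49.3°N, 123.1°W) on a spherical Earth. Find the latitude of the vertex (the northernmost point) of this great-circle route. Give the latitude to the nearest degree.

≈ 68°N

The great circle lies in the plane with unit normal n̂ = (p₁ × p₂)/|p₁ × p₂|.
Here n̂_z ≈ -0.369; the vertex latitude is φ_max = arccos|n̂_z| ≈ 68.4°.
Check via Clairaut: cos φ_max = |cos φ₁| · sin C = cos(48.9°)·sin(34.1°) ≈ 0.369, again giving ≈ 68.4°.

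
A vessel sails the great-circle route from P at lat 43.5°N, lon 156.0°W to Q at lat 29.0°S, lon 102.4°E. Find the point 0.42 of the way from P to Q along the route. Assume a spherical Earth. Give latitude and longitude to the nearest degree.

≈ lat 18°N, lon 154°E

Convert each endpoint to a unit vector on the sphere (x = cos φ cos λ, y = cos φ sin λ, z = sin φ).
The central angle between the endpoints is δ = arccos(p₁·p₂) ≈ 2.050 rad (117.5°).
Interpolate at f = 0.42 with slerp weights a = sin((1−f)δ)/sin δ ≈ 1.046, b = sin(fδ)/sin δ ≈ 0.855.
p = a·p₁ + b·p₂ ≈ (-0.854, 0.422, 0.306); φ = arcsin(p_z) ≈ 17.79°, λ = atan2(p_y, p_x) ≈ 153.71°.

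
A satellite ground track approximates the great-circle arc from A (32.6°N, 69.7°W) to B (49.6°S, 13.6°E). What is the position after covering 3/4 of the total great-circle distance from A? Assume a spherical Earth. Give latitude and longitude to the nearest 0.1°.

The haversine formula gives a central angle δ ≈ 1.925 rad (110.3°) between the endpoints.
Interpolate at f = 3/4 with slerp weights a = sin((1−f)δ)/sin δ ≈ 0.493, b = sin(fδ)/sin δ ≈ 1.057.
p = a·p₁ + b·p₂ ≈ (0.810, -0.229, -0.539); φ = arcsin(p_z) ≈ -32.65°, λ = atan2(p_y, p_x) ≈ -15.76°.

≈ (32.6°S, 15.8°W)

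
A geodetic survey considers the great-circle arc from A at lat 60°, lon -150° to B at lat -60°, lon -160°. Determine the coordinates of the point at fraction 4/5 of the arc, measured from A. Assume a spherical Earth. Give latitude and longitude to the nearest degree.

Write both endpoints as unit vectors p₁, p₂ with components (cos φ cos λ, cos φ sin λ, sin φ).
The central angle between the endpoints is δ = arccos(p₁·p₂) ≈ 2.099 rad (120.3°).
Interpolate at f = 4/5 with slerp weights a = sin((1−f)δ)/sin δ ≈ 0.472, b = sin(fδ)/sin δ ≈ 1.151.
p = a·p₁ + b·p₂ ≈ (-0.745, -0.315, -0.588); φ = arcsin(p_z) ≈ -36.02°, λ = atan2(p_y, p_x) ≈ -157.10°.

≈ lat -36°, lon -157°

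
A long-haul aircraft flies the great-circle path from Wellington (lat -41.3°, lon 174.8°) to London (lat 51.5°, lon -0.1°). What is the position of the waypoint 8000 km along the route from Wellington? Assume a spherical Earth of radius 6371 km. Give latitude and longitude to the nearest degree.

Convert each endpoint to a unit vector on the sphere (x = cos φ cos λ, y = cos φ sin λ, z = sin φ).
The central angle between the endpoints is δ = arccos(p₁·p₂) ≈ 2.953 rad (169.2°). The total great-circle distance is δ·R ≈ 2.953 × 6371 ≈ 18816 km, so the target fraction is f = 8000/18816 ≈ 0.425.
Interpolate at f ≈ 0.425 with slerp weights a = sin((1−f)δ)/sin δ ≈ 5.302, b = sin(fδ)/sin δ ≈ 5.082.
p = a·p₁ + b·p₂ ≈ (-0.803, 0.356, 0.478); φ = arcsin(p_z) ≈ 28.54°, λ = atan2(p_y, p_x) ≈ 156.13°.

≈ lat 29°, lon 156°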